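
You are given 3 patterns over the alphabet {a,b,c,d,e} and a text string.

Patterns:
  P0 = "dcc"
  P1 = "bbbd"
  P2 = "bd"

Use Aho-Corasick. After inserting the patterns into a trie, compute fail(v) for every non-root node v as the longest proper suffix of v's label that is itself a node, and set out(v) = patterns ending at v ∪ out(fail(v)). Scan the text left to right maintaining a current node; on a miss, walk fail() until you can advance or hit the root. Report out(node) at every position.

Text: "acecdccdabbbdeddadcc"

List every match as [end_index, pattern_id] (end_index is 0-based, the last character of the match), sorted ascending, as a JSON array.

Build automaton:
Trie (insert patterns):
  0='ε' goto b→4 d→1
  1='d' goto c→2
  2='dc' goto c→3
  3='dcc' goto ·  ←P0
  4='b' goto b→5 d→8
  5='bb' goto b→6
  6='bbb' goto d→7
  7='bbbd' goto ·  ←P1
  8='bd' goto ·  ←P2

Failure links (BFS by depth):
  fail(1) 'd': from fail(0)=0 chase 'd': 0 ⇒ 0;  out=∅∪out(0)=∅
  fail(4) 'b': from fail(0)=0 chase 'b': 0 ⇒ 0;  out=∅∪out(0)=∅
  fail(2) 'dc': from fail(1)=0 chase 'c': 0 ⇒ 0;  out=∅∪out(0)=∅
  fail(5) 'bb': from fail(4)=0 chase 'b': 0 ⇒ 4;  out=∅∪out(4)=∅
  fail(8) 'bd': from fail(4)=0 chase 'd': 0 ⇒ 1;  out={2}∪out(1)={2}
  fail(3) 'dcc': from fail(2)=0 chase 'c': 0 ⇒ 0;  out={0}∪out(0)={0}
  fail(6) 'bbb': from fail(5)=4 chase 'b': 4 ⇒ 5;  out=∅∪out(5)=∅
  fail(7) 'bbbd': from fail(6)=5 chase 'd': 5→4 ⇒ 8;  out={1}∪out(8)={1,2}

Scan:
i=0 'a': node 0→0
i=1 'c': node 0→0
i=2 'e': node 0→0
i=3 'c': node 0→0
i=4 'd': node 0→1
i=5 'c': node 1→2
i=6 'c': node 2→3  → match P0@[4:6]
i=7 'd': node 3→1 ·f
i=8 'a': node 1→0 ·f
i=9 'b': node 0→4
i=10 'b': node 4→5
i=11 'b': node 5→6
i=12 'd': node 6→7  → match P1@[9:12],P2@[11:12]
i=13 'e': node 7→0 ·f
i=14 'd': node 0→1
i=15 'd': node 1→1 ·f
i=16 'a': node 1→0 ·f
i=17 'd': node 0→1
i=18 'c': node 1→2
i=19 'c': node 2→3  → match P0@[17:19]

All matches (sorted): [[6,0],[12,1],[12,2],[19,0]]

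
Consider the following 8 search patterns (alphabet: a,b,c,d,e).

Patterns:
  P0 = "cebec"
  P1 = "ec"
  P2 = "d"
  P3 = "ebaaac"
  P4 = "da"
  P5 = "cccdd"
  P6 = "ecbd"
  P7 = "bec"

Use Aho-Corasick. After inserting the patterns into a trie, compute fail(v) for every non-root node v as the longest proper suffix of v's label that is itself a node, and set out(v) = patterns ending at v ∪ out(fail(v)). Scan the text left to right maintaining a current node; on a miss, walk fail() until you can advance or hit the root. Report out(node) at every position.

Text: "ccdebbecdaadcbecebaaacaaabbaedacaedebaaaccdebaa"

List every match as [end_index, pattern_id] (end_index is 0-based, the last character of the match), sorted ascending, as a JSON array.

Build:
Trie nodes:
  n0 'ε': b→21 c→1 d→8 e→6
  n1 'c': c→15 e→2
  n2 'ce': b→3
  n3 'ceb': e→4
  n4 'cebe': c→5
  n5 'cebec': ·  [P0 ends]
  n6 'e': b→9 c→7
  n7 'ec': b→19  [P1 ends]
  n8 'd': a→14  [P2 ends]
  n9 'eb': a→10
  n10 'eba': a→11
  n11 'ebaa': a→12
  n12 'ebaaa': c→13
  n13 'ebaaac': ·  [P3 ends]
  n14 'da': ·  [P4 ends]
  n15 'cc': c→16
  n16 'ccc': d→17
  n17 'cccd': d→18
  n18 'cccdd': ·  [P5 ends]
  n19 'ecb': d→20
  n20 'ecbd': ·  [P6 ends]
  n21 'b': e→22
  n22 'be': c→23
  n23 'bec': ·  [P7 ends]

BFS fail/out derivation:
  n1('c'): parent n0 fail=0; on 'c' 0 → fail=0;  out ∅∪∅=∅
  n6('e'): parent n0 fail=0; on 'e' 0 → fail=0;  out ∅∪∅=∅
  n8('d'): parent n0 fail=0; on 'd' 0 → fail=0;  out {2}∪∅={2}
  n21('b'): parent n0 fail=0; on 'b' 0 → fail=0;  out ∅∪∅=∅
  n2('ce'): parent n1 fail=0; on 'e' 0 → fail=6;  out ∅∪∅=∅
  n7('ec'): parent n6 fail=0; on 'c' 0 → fail=1;  out {1}∪∅={1}
  n9('eb'): parent n6 fail=0; on 'b' 0 → fail=21;  out ∅∪∅=∅
  n14('da'): parent n8 fail=0; on 'a' 0 → fail=0;  out {4}∪∅={4}
  n15('cc'): parent n1 fail=0; on 'c' 0 → fail=1;  out ∅∪∅=∅
  n22('be'): parent n21 fail=0; on 'e' 0 → fail=6;  out ∅∪∅=∅
  n3('ceb'): parent n2 fail=6; on 'b' 6 → fail=9;  out ∅∪∅=∅
  n10('eba'): parent n9 fail=21; on 'a' 21→0 → fail=0;  out ∅∪∅=∅
  n16('ccc'): parent n15 fail=1; on 'c' 1 → fail=15;  out ∅∪∅=∅
  n19('ecb'): parent n7 fail=1; on 'b' 1→0 → fail=21;  out ∅∪∅=∅
  n23('bec'): parent n22 fail=6; on 'c' 6 → fail=7;  out {7}∪{1}={1,7}
  n4('cebe'): parent n3 fail=9; on 'e' 9→21 → fail=22;  out ∅∪∅=∅
  n11('ebaa'): parent n10 fail=0; on 'a' 0 → fail=0;  out ∅∪∅=∅
  n17('cccd'): parent n16 fail=15; on 'd' 15→1→0 → fail=8;  out ∅∪{2}={2}
  n20('ecbd'): parent n19 fail=21; on 'd' 21→0 → fail=8;  out {6}∪{2}={2,6}
  n5('cebec'): parent n4 fail=22; on 'c' 22 → fail=23;  out {0}∪{1,7}={0,1,7}
  n12('ebaaa'): parent n11 fail=0; on 'a' 0 → fail=0;  out ∅∪∅=∅
  n18('cccdd'): parent n17 fail=8; on 'd' 8→0 → fail=8;  out {5}∪{2}={2,5}
  n13('ebaaac'): parent n12 fail=0; on 'c' 0 → fail=1;  out {3}∪∅={3}

Run:
i=0 'c': node 0→1
i=1 'c': node 1→15
i=2 'd': node 15→8 ·f  ** P2@[2:2]
i=3 'e': node 8→6 ·f
i=4 'b': node 6→9
i=5 'b': node 9→21 ·f
i=6 'e': node 21→22
i=7 'c': node 22→23  ** P1@[6:7],P7@[5:7]
i=8 'd': node 23→8 ·f  ** P2@[8:8]
i=9 'a': node 8→14  ** P4@[8:9]
i=10 'a': node 14→0 ·f
i=11 'd': node 0→8  ** P2@[11:11]
i=12 'c': node 8→1 ·f
i=13 'b': node 1→21 ·f
i=14 'e': node 21→22
i=15 'c': node 22→23  ** P1@[14:15],P7@[13:15]
i=16 'e': node 23→2 ·f
i=17 'b': node 2→3
i=18 'a': node 3→10 ·f
i=19 'a': node 10→11
i=20 'a': node 11→12
i=21 'c': node 12→13  ** P3@[16:21]
i=22 'a': node 13→0 ·f
i=23 'a': node 0→0
i=24 'a': node 0→0
i=25 'b': node 0→21
i=26 'b': node 21→21 ·f
i=27 'a': node 21→0 ·f
i=28 'e': node 0→6
i=29 'd': node 6→8 ·f  ** P2@[29:29]
i=30 'a': node 8→14  ** P4@[29:30]
i=31 'c': node 14→1 ·f
i=32 'a': node 1→0 ·f
i=33 'e': node 0→6
i=34 'd': node 6→8 ·f  ** P2@[34:34]
i=35 'e': node 8→6 ·f
i=36 'b': node 6→9
i=37 'a': node 9→10
i=38 'a': node 10→11
i=39 'a': node 11→12
i=40 'c': node 12→13  ** P3@[35:40]
i=41 'c': node 13→15 ·f
i=42 'd': node 15→8 ·f  ** P2@[42:42]
i=43 'e': node 8→6 ·f
i=44 'b': node 6→9
i=45 'a': node 9→10
i=46 'a': node 10→11

Matches: [[2,2],[7,1],[7,7],[8,2],[9,4],[11,2],[15,1],[15,7],[21,3],[29,2],[30,4],[34,2],[40,3],[42,2]]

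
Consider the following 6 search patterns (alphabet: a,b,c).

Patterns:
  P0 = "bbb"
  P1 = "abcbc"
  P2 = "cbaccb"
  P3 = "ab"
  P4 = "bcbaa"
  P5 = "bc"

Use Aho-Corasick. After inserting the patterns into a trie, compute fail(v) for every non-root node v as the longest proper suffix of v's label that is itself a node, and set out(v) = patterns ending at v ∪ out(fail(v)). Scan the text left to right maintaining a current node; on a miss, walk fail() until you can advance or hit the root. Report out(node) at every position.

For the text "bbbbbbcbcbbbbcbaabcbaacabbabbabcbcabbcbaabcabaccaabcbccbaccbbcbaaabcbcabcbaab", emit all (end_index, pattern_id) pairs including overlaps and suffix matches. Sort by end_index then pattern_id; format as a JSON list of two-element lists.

Build:
Trie (insert patterns):
  n0 'ε': a→4 b→1 c→9
  n1 'b': b→2 c→15
  n2 'bb': b→3
  n3 'bbb': ·  [P0 ends]
  n4 'a': b→5
  n5 'ab': c→6  [P3 ends]
  n6 'abc': b→7
  n7 'abcb': c→8
  n8 'abcbc': ·  [P1 ends]
  n9 'c': b→10
  n10 'cb': a→11
  n11 'cba': c→12
  n12 'cbac': c→13
  n13 'cbacc': b→14
  n14 'cbaccb': ·  [P2 ends]
  n15 'bc': b→16  [P5 ends]
  n16 'bcb': a→17
  n17 'bcba': a→18
  n18 'bcbaa': ·  [P4 ends]

BFS fail/out derivation:
  fail(1) 'b': from fail(0)=0 chase 'b': 0 ⇒ 0;  out=∅∪out(0)=∅
  fail(4) 'a': from fail(0)=0 chase 'a': 0 ⇒ 0;  out=∅∪out(0)=∅
  fail(9) 'c': from fail(0)=0 chase 'c': 0 ⇒ 0;  out=∅∪out(0)=∅
  fail(2) 'bb': from fail(1)=0 chase 'b': 0 ⇒ 1;  out=∅∪out(1)=∅
  fail(5) 'ab': from fail(4)=0 chase 'b': 0 ⇒ 1;  out={3}∪out(1)={3}
  fail(10) 'cb': from fail(9)=0 chase 'b': 0 ⇒ 1;  out=∅∪out(1)=∅
  fail(15) 'bc': from fail(1)=0 chase 'c': 0 ⇒ 9;  out={5}∪out(9)={5}
  fail(3) 'bbb': from fail(2)=1 chase 'b': 1 ⇒ 2;  out={0}∪out(2)={0}
  fail(6) 'abc': from fail(5)=1 chase 'c': 1 ⇒ 15;  out=∅∪out(15)={5}
  fail(11) 'cba': from fail(10)=1 chase 'a': 1→0 ⇒ 4;  out=∅∪out(4)=∅
  fail(16) 'bcb': from fail(15)=9 chase 'b': 9 ⇒ 10;  out=∅∪out(10)=∅
  fail(7) 'abcb': from fail(6)=15 chase 'b': 15 ⇒ 16;  out=∅∪out(16)=∅
  fail(12) 'cbac': from fail(11)=4 chase 'c': 4→0 ⇒ 9;  out=∅∪out(9)=∅
  fail(17) 'bcba': from fail(16)=10 chase 'a': 10 ⇒ 11;  out=∅∪out(11)=∅
  fail(8) 'abcbc': from fail(7)=16 chase 'c': 16→10→1 ⇒ 15;  out={1}∪out(15)={1,5}
  fail(13) 'cbacc': from fail(12)=9 chase 'c': 9→0 ⇒ 9;  out=∅∪out(9)=∅
  fail(18) 'bcbaa': from fail(17)=11 chase 'a': 11→4→0 ⇒ 4;  out={4}∪out(4)={4}
  fail(14) 'cbaccb': from fail(13)=9 chase 'b': 9 ⇒ 10;  out={2}∪out(10)={2}

Text stream:
i=0 'b': node 0→1
i=1 'b': node 1→2
i=2 'b': node 2→3  → match P0@[0:2]
i=3 'b': node 3→3 (via fail)  → match P0@[1:3]
i=4 'b': node 3→3 (via fail)  → match P0@[2:4]
i=5 'b': node 3→3 (via fail)  → match P0@[3:5]
i=6 'c': node 3→15 (via fail)  → match P5@[5:6]
i=7 'b': node 15→16
i=8 'c': node 16→15 (via fail)  → match P5@[7:8]
i=9 'b': node 15→16
i=10 'b': node 16→2 (via fail)
i=11 'b': node 2→3  → match P0@[9:11]
i=12 'b': node 3→3 (via fail)  → match P0@[10:12]
i=13 'c': node 3→15 (via fail)  → match P5@[12:13]
i=14 'b': node 15→16
i=15 'a': node 16→17
i=16 'a': node 17→18  → match P4@[12:16]
i=17 'b': node 18→5 (via fail)  → match P3@[16:17]
i=18 'c': node 5→6  → match P5@[17:18]
i=19 'b': node 6→7
i=20 'a': node 7→17 (via fail)
i=21 'a': node 17→18  → match P4@[17:21]
i=22 'c': node 18→9 (via fail)
i=23 'a': node 9→4 (via fail)
i=24 'b': node 4→5  → match P3@[23:24]
i=25 'b': node 5→2 (via fail)
i=26 'a': node 2→4 (via fail)
i=27 'b': node 4→5  → match P3@[26:27]
i=28 'b': node 5→2 (via fail)
i=29 'a': node 2→4 (via fail)
i=30 'b': node 4→5  → match P3@[29:30]
i=31 'c': node 5→6  → match P5@[30:31]
i=32 'b': node 6→7
i=33 'c': node 7→8  → match P1@[29:33],P5@[32:33]
i=34 'a': node 8→4 (via fail)
i=35 'b': node 4→5  → match P3@[34:35]
i=36 'b': node 5→2 (via fail)
i=37 'c': node 2→15 (via fail)  → match P5@[36:37]
i=38 'b': node 15→16
i=39 'a': node 16→17
i=40 'a': node 17→18  → match P4@[36:40]
i=41 'b': node 18→5 (via fail)  → match P3@[40:41]
i=42 'c': node 5→6  → match P5@[41:42]
i=43 'a': node 6→4 (via fail)
i=44 'b': node 4→5  → match P3@[43:44]
i=45 'a': node 5→4 (via fail)
i=46 'c': node 4→9 (via fail)
i=47 'c': node 9→9 (via fail)
i=48 'a': node 9→4 (via fail)
i=49 'a': node 4→4 (via fail)
i=50 'b': node 4→5  → match P3@[49:50]
i=51 'c': node 5→6  → match P5@[50:51]
i=52 'b': node 6→7
i=53 'c': node 7→8  → match P1@[49:53],P5@[52:53]
i=54 'c': node 8→9 (via fail)
i=55 'b': node 9→10
i=56 'a': node 10→11
i=57 'c': node 11→12
i=58 'c': node 12→13
i=59 'b': node 13→14  → match P2@[54:59]
i=60 'b': node 14→2 (via fail)
i=61 'c': node 2→15 (via fail)  → match P5@[60:61]
i=62 'b': node 15→16
i=63 'a': node 16→17
i=64 'a': node 17→18  → match P4@[60:64]
i=65 'a': node 18→4 (via fail)
i=66 'b': node 4→5  → match P3@[65:66]
i=67 'c': node 5→6  → match P5@[66:67]
i=68 'b': node 6→7
i=69 'c': node 7→8  → match P1@[65:69],P5@[68:69]
i=70 'a': node 8→4 (via fail)
i=71 'b': node 4→5  → match P3@[70:71]
i=72 'c': node 5→6  → match P5@[71:72]
i=73 'b': node 6→7
i=74 'a': node 7→17 (via fail)
i=75 'a': node 17→18  → match P4@[71:75]
i=76 'b': node 18→5 (via fail)  → match P3@[75:76]

Matches: [[2,0],[3,0],[4,0],[5,0],[6,5],[8,5],[11,0],[12,0],[13,5],[16,4],[17,3],[18,5],[21,4],[24,3],[27,3],[30,3],[31,5],[33,1],[33,5],[35,3],[37,5],[40,4],[41,3],[42,5],[44,3],[50,3],[51,5],[53,1],[53,5],[59,2],[61,5],[64,4],[66,3],[67,5],[69,1],[69,5],[71,3],[72,5],[75,4],[76,3]]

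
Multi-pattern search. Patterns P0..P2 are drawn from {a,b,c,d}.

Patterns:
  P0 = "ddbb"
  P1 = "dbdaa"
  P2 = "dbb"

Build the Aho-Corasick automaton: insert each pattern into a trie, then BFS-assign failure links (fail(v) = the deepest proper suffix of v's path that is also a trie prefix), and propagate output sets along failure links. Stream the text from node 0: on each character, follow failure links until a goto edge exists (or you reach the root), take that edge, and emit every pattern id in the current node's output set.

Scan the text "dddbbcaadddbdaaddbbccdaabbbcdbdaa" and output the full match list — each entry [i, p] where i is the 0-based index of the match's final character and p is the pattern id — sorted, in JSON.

Build automaton:
Trie (insert patterns):
  0='ε' goto d→1
  1='d' goto b→5 d→2
  2='dd' goto b→3
  3='ddb' goto b→4
  4='ddbb' goto ·  [P0 ends]
  5='db' goto b→9 d→6
  6='dbd' goto a→7
  7='dbda' goto a→8
  8='dbdaa' goto ·  [P1 ends]
  9='dbb' goto ·  [P2 ends]

Failure links (BFS by depth):
  fail(1) 'd': from fail(0)=0 chase 'd': 0 ⇒ 0;  out=∅∪out(0)=∅
  fail(2) 'dd': from fail(1)=0 chase 'd': 0 ⇒ 1;  out=∅∪out(1)=∅
  fail(5) 'db': from fail(1)=0 chase 'b': 0 ⇒ 0;  out=∅∪out(0)=∅
  fail(3) 'ddb': from fail(2)=1 chase 'b': 1 ⇒ 5;  out=∅∪out(5)=∅
  fail(6) 'dbd': from fail(5)=0 chase 'd': 0 ⇒ 1;  out=∅∪out(1)=∅
  fail(9) 'dbb': from fail(5)=0 chase 'b': 0 ⇒ 0;  out={2}∪out(0)={2}
  fail(4) 'ddbb': from fail(3)=5 chase 'b': 5 ⇒ 9;  out={0}∪out(9)={0,2}
  fail(7) 'dbda': from fail(6)=1 chase 'a': 1→0 ⇒ 0;  out=∅∪out(0)=∅
  fail(8) 'dbdaa': from fail(7)=0 chase 'a': 0 ⇒ 0;  out={1}∪out(0)={1}

Text stream:
pos 0 'd': at 1
pos 1 'd': at 2
pos 2 'd': at 2 (via fail)
pos 3 'b': at 3
pos 4 'b': at 4  emit P0@[1:4],P2@[2:4]
pos 5 'c': at 0 (via fail)
pos 6 'a': at 0
pos 7 'a': at 0
pos 8 'd': at 1
pos 9 'd': at 2
pos 10 'd': at 2 (via fail)
pos 11 'b': at 3
pos 12 'd': at 6 (via fail)
pos 13 'a': at 7
pos 14 'a': at 8  emit P1@[10:14]
pos 15 'd': at 1 (via fail)
pos 16 'd': at 2
pos 17 'b': at 3
pos 18 'b': at 4  emit P0@[15:18],P2@[16:18]
pos 19 'c': at 0 (via fail)
pos 20 'c': at 0
pos 21 'd': at 1
pos 22 'a': at 0 (via fail)
pos 23 'a': at 0
pos 24 'b': at 0
pos 25 'b': at 0
pos 26 'b': at 0
pos 27 'c': at 0
pos 28 'd': at 1
pos 29 'b': at 5
pos 30 'd': at 6
pos 31 'a': at 7
pos 32 'a': at 8  emit P1@[28:32]

Result: [[4,0],[4,2],[14,1],[18,0],[18,2],[32,1]]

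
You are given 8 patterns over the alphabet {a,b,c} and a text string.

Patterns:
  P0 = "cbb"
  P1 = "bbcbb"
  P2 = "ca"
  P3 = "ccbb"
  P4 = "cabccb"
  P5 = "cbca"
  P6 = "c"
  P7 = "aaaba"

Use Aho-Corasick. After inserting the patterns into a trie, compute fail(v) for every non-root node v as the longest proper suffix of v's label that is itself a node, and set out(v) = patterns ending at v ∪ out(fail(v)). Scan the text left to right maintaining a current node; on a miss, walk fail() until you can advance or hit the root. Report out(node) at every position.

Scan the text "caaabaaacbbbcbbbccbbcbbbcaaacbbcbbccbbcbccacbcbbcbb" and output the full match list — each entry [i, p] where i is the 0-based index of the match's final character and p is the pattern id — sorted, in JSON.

Build:
Trie nodes:
  0='ε' goto a→19 b→4 c→1
  1='c' goto a→9 b→2 c→10  ←P6
  2='cb' goto b→3 c→17
  3='cbb' goto ·  ←P0
  4='b' goto b→5
  5='bb' goto c→6
  6='bbc' goto b→7
  7='bbcb' goto b→8
  8='bbcbb' goto ·  ←P1
  9='ca' goto b→13  ←P2
  10='cc' goto b→11
  11='ccb' goto b→12
  12='ccbb' goto ·  ←P3
  13='cab' goto c→14
  14='cabc' goto c→15
  15='cabcc' goto b→16
  16='cabccb' goto ·  ←P4
  17='cbc' goto a→18
  18='cbca' goto ·  ←P5
  19='a' goto a→20
  20='aa' goto a→21
  21='aaa' goto b→22
  22='aaab' goto a→23
  23='aaaba' goto ·  ←P7

BFS fail/out derivation:
  n1('c'): parent n0 fail=0; on 'c' 0 → fail=0;  out {6}∪∅={6}
  n4('b'): parent n0 fail=0; on 'b' 0 → fail=0;  out ∅∪∅=∅
  n19('a'): parent n0 fail=0; on 'a' 0 → fail=0;  out ∅∪∅=∅
  n2('cb'): parent n1 fail=0; on 'b' 0 → fail=4;  out ∅∪∅=∅
  n5('bb'): parent n4 fail=0; on 'b' 0 → fail=4;  out ∅∪∅=∅
  n9('ca'): parent n1 fail=0; on 'a' 0 → fail=19;  out {2}∪∅={2}
  n10('cc'): parent n1 fail=0; on 'c' 0 → fail=1;  out ∅∪{6}={6}
  n20('aa'): parent n19 fail=0; on 'a' 0 → fail=19;  out ∅∪∅=∅
  n3('cbb'): parent n2 fail=4; on 'b' 4 → fail=5;  out {0}∪∅={0}
  n6('bbc'): parent n5 fail=4; on 'c' 4→0 → fail=1;  out ∅∪{6}={6}
  n11('ccb'): parent n10 fail=1; on 'b' 1 → fail=2;  out ∅∪∅=∅
  n13('cab'): parent n9 fail=19; on 'b' 19→0 → fail=4;  out ∅∪∅=∅
  n17('cbc'): parent n2 fail=4; on 'c' 4→0 → fail=1;  out ∅∪{6}={6}
  n21('aaa'): parent n20 fail=19; on 'a' 19 → fail=20;  out ∅∪∅=∅
  n7('bbcb'): parent n6 fail=1; on 'b' 1 → fail=2;  out ∅∪∅=∅
  n12('ccbb'): parent n11 fail=2; on 'b' 2 → fail=3;  out {3}∪{0}={0,3}
  n14('cabc'): parent n13 fail=4; on 'c' 4→0 → fail=1;  out ∅∪{6}={6}
  n18('cbca'): parent n17 fail=1; on 'a' 1 → fail=9;  out {5}∪{2}={2,5}
  n22('aaab'): parent n21 fail=20; on 'b' 20→19→0 → fail=4;  out ∅∪∅=∅
  n8('bbcbb'): parent n7 fail=2; on 'b' 2 → fail=3;  out {1}∪{0}={0,1}
  n15('cabcc'): parent n14 fail=1; on 'c' 1 → fail=10;  out ∅∪{6}={6}
  n23('aaaba'): parent n22 fail=4; on 'a' 4→0 → fail=19;  out {7}∪∅={7}
  n16('cabccb'): parent n15 fail=10; on 'b' 10 → fail=11;  out {4}∪∅={4}

Run:
i=0 'c': node 0→1  → match P6@[0:0]
i=1 'a': node 1→9  → match P2@[0:1]
i=2 'a': node 9→20 ·f
i=3 'a': node 20→21
i=4 'b': node 21→22
i=5 'a': node 22→23  → match P7@[1:5]
i=6 'a': node 23→20 ·f
i=7 'a': node 20→21
i=8 'c': node 21→1 ·f  → match P6@[8:8]
i=9 'b': node 1→2
i=10 'b': node 2→3  → match P0@[8:10]
i=11 'b': node 3→5 ·f
i=12 'c': node 5→6  → match P6@[12:12]
i=13 'b': node 6→7
i=14 'b': node 7→8  → match P0@[12:14],P1@[10:14]
i=15 'b': node 8→5 ·f
i=16 'c': node 5→6  → match P6@[16:16]
i=17 'c': node 6→10 ·f  → match P6@[17:17]
i=18 'b': node 10→11
i=19 'b': node 11→12  → match P0@[17:19],P3@[16:19]
i=20 'c': node 12→6 ·f  → match P6@[20:20]
i=21 'b': node 6→7
i=22 'b': node 7→8  → match P0@[20:22],P1@[18:22]
i=23 'b': node 8→5 ·f
i=24 'c': node 5→6  → match P6@[24:24]
i=25 'a': node 6→9 ·f  → match P2@[24:25]
i=26 'a': node 9→20 ·f
i=27 'a': node 20→21
i=28 'c': node 21→1 ·f  → match P6@[28:28]
i=29 'b': node 1→2
i=30 'b': node 2→3  → match P0@[28:30]
i=31 'c': node 3→6 ·f  → match P6@[31:31]
i=32 'b': node 6→7
i=33 'b': node 7→8  → match P0@[31:33],P1@[29:33]
i=34 'c': node 8→6 ·f  → match P6@[34:34]
i=35 'c': node 6→10 ·f  → match P6@[35:35]
i=36 'b': node 10→11
i=37 'b': node 11→12  → match P0@[35:37],P3@[34:37]
i=38 'c': node 12→6 ·f  → match P6@[38:38]
i=39 'b': node 6→7
i=40 'c': node 7→17 ·f  → match P6@[40:40]
i=41 'c': node 17→10 ·f  → match P6@[41:41]
i=42 'a': node 10→9 ·f  → match P2@[41:42]
i=43 'c': node 9→1 ·f  → match P6@[43:43]
i=44 'b': node 1→2
i=45 'c': node 2→17  → match P6@[45:45]
i=46 'b': node 17→2 ·f
i=47 'b': node 2→3  → match P0@[45:47]
i=48 'c': node 3→6 ·f  → match P6@[48:48]
i=49 'b': node 6→7
i=50 'b': node 7→8  → match P0@[48:50],P1@[46:50]

Matches: [[0,6],[1,2],[5,7],[8,6],[10,0],[12,6],[14,0],[14,1],[16,6],[17,6],[19,0],[19,3],[20,6],[22,0],[22,1],[24,6],[25,2],[28,6],[30,0],[31,6],[33,0],[33,1],[34,6],[35,6],[37,0],[37,3],[38,6],[40,6],[41,6],[42,2],[43,6],[45,6],[47,0],[48,6],[50,0],[50,1]]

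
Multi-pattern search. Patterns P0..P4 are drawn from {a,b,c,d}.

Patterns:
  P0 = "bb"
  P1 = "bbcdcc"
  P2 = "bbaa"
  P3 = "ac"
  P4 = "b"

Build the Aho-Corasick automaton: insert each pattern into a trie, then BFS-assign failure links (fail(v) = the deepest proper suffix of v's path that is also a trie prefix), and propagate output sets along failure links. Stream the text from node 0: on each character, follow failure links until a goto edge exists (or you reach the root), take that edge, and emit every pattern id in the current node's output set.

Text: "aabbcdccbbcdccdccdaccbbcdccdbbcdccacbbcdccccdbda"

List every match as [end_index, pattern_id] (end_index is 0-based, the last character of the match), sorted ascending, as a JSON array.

Build automaton:
Trie (insert patterns):
  0='ε' goto a→9 b→1
  1='b' goto b→2  [P4 ends]
  2='bb' goto a→7 c→3  [P0 ends]
  3='bbc' goto d→4
  4='bbcd' goto c→5
  5='bbcdc' goto c→6
  6='bbcdcc' goto ·  [P1 ends]
  7='bba' goto a→8
  8='bbaa' goto ·  [P2 ends]
  9='a' goto c→10
  10='ac' goto ·  [P3 ends]

BFS fail/out derivation:
  n1('b'): parent n0 fail=0; on 'b' 0 → fail=0;  out {4}∪∅={4}
  n9('a'): parent n0 fail=0; on 'a' 0 → fail=0;  out ∅∪∅=∅
  n2('bb'): parent n1 fail=0; on 'b' 0 → fail=1;  out {0}∪{4}={0,4}
  n10('ac'): parent n9 fail=0; on 'c' 0 → fail=0;  out {3}∪∅={3}
  n3('bbc'): parent n2 fail=1; on 'c' 1→0 → fail=0;  out ∅∪∅=∅
  n7('bba'): parent n2 fail=1; on 'a' 1→0 → fail=9;  out ∅∪∅=∅
  n4('bbcd'): parent n3 fail=0; on 'd' 0 → fail=0;  out ∅∪∅=∅
  n8('bbaa'): parent n7 fail=9; on 'a' 9→0 → fail=9;  out {2}∪∅={2}
  n5('bbcdc'): parent n4 fail=0; on 'c' 0 → fail=0;  out ∅∪∅=∅
  n6('bbcdcc'): parent n5 fail=0; on 'c' 0 → fail=0;  out {1}∪∅={1}

Text stream:
[0] read 'a'  n0⇒n9
[1] read 'a'  n9⇒n9 ·f
[2] read 'b'  n9⇒n1 ·f  emit P4@[2:2]
[3] read 'b'  n1⇒n2  emit P0@[2:3],P4@[3:3]
[4] read 'c'  n2⇒n3
[5] read 'd'  n3⇒n4
[6] read 'c'  n4⇒n5
[7] read 'c'  n5⇒n6  emit P1@[2:7]
[8] read 'b'  n6⇒n1 ·f  emit P4@[8:8]
[9] read 'b'  n1⇒n2  emit P0@[8:9],P4@[9:9]
[10] read 'c'  n2⇒n3
[11] read 'd'  n3⇒n4
[12] read 'c'  n4⇒n5
[13] read 'c'  n5⇒n6  emit P1@[8:13]
[14] read 'd'  n6⇒n0 ·f
[15] read 'c'  n0⇒n0
[16] read 'c'  n0⇒n0
[17] read 'd'  n0⇒n0
[18] read 'a'  n0⇒n9
[19] read 'c'  n9⇒n10  emit P3@[18:19]
[20] read 'c'  n10⇒n0 ·f
[21] read 'b'  n0⇒n1  emit P4@[21:21]
[22] read 'b'  n1⇒n2  emit P0@[21:22],P4@[22:22]
[23] read 'c'  n2⇒n3
[24] read 'd'  n3⇒n4
[25] read 'c'  n4⇒n5
[26] read 'c'  n5⇒n6  emit P1@[21:26]
[27] read 'd'  n6⇒n0 ·f
[28] read 'b'  n0⇒n1  emit P4@[28:28]
[29] read 'b'  n1⇒n2  emit P0@[28:29],P4@[29:29]
[30] read 'c'  n2⇒n3
[31] read 'd'  n3⇒n4
[32] read 'c'  n4⇒n5
[33] read 'c'  n5⇒n6  emit P1@[28:33]
[34] read 'a'  n6⇒n9 ·f
[35] read 'c'  n9⇒n10  emit P3@[34:35]
[36] read 'b'  n10⇒n1 ·f  emit P4@[36:36]
[37] read 'b'  n1⇒n2  emit P0@[36:37],P4@[37:37]
[38] read 'c'  n2⇒n3
[39] read 'd'  n3⇒n4
[40] read 'c'  n4⇒n5
[41] read 'c'  n5⇒n6  emit P1@[36:41]
[42] read 'c'  n6⇒n0 ·f
[43] read 'c'  n0⇒n0
[44] read 'd'  n0⇒n0
[45] read 'b'  n0⇒n1  emit P4@[45:45]
[46] read 'd'  n1⇒n0 ·f
[47] read 'a'  n0⇒n9

Matches: [[2,4],[3,0],[3,4],[7,1],[8,4],[9,0],[9,4],[13,1],[19,3],[21,4],[22,0],[22,4],[26,1],[28,4],[29,0],[29,4],[33,1],[35,3],[36,4],[37,0],[37,4],[41,1],[45,4]]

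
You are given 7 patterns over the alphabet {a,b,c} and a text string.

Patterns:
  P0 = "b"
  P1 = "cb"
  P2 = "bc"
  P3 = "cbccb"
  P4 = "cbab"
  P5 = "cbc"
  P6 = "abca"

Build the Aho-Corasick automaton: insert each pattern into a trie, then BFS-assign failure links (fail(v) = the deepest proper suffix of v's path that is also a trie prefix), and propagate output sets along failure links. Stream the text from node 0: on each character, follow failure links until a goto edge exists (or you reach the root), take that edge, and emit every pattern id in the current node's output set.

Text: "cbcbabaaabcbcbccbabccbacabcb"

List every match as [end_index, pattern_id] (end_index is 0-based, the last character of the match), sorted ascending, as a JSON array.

Build:
Trie (insert patterns):
  n0 'ε': a→10 b→1 c→2
  n1 'b': c→4  [P0 ends]
  n2 'c': b→3
  n3 'cb': a→8 c→5  [P1 ends]
  n4 'bc': ·  [P2 ends]
  n5 'cbc': c→6  [P5 ends]
  n6 'cbcc': b→7
  n7 'cbccb': ·  [P3 ends]
  n8 'cba': b→9
  n9 'cbab': ·  [P4 ends]
  n10 'a': b→11
  n11 'ab': c→12
  n12 'abc': a→13
  n13 'abca': ·  [P6 ends]

Failure links (BFS by depth):
  n1('b'): parent n0 fail=0; on 'b' 0 → fail=0;  out {0}∪∅={0}
  n2('c'): parent n0 fail=0; on 'c' 0 → fail=0;  out ∅∪∅=∅
  n10('a'): parent n0 fail=0; on 'a' 0 → fail=0;  out ∅∪∅=∅
  n3('cb'): parent n2 fail=0; on 'b' 0 → fail=1;  out {1}∪{0}={0,1}
  n4('bc'): parent n1 fail=0; on 'c' 0 → fail=2;  out {2}∪∅={2}
  n11('ab'): parent n10 fail=0; on 'b' 0 → fail=1;  out ∅∪{0}={0}
  n5('cbc'): parent n3 fail=1; on 'c' 1 → fail=4;  out {5}∪{2}={2,5}
  n8('cba'): parent n3 fail=1; on 'a' 1→0 → fail=10;  out ∅∪∅=∅
  n12('abc'): parent n11 fail=1; on 'c' 1 → fail=4;  out ∅∪{2}={2}
  n6('cbcc'): parent n5 fail=4; on 'c' 4→2→0 → fail=2;  out ∅∪∅=∅
  n9('cbab'): parent n8 fail=10; on 'b' 10 → fail=11;  out {4}∪{0}={0,4}
  n13('abca'): parent n12 fail=4; on 'a' 4→2→0 → fail=10;  out {6}∪∅={6}
  n7('cbccb'): parent n6 fail=2; on 'b' 2 → fail=3;  out {3}∪{0,1}={0,1,3}

Scan:
pos 0 'c': at 2
pos 1 'b': at 3  ** P0@[1:1],P1@[0:1]
pos 2 'c': at 5  ** P2@[1:2],P5@[0:2]
pos 3 'b': at 3 (fail-walked)  ** P0@[3:3],P1@[2:3]
pos 4 'a': at 8
pos 5 'b': at 9  ** P0@[5:5],P4@[2:5]
pos 6 'a': at 10 (fail-walked)
pos 7 'a': at 10 (fail-walked)
pos 8 'a': at 10 (fail-walked)
pos 9 'b': at 11  ** P0@[9:9]
pos 10 'c': at 12  ** P2@[9:10]
pos 11 'b': at 3 (fail-walked)  ** P0@[11:11],P1@[10:11]
pos 12 'c': at 5  ** P2@[11:12],P5@[10:12]
pos 13 'b': at 3 (fail-walked)  ** P0@[13:13],P1@[12:13]
pos 14 'c': at 5  ** P2@[13:14],P5@[12:14]
pos 15 'c': at 6
pos 16 'b': at 7  ** P0@[16:16],P1@[15:16],P3@[12:16]
pos 17 'a': at 8 (fail-walked)
pos 18 'b': at 9  ** P0@[18:18],P4@[15:18]
pos 19 'c': at 12 (fail-walked)  ** P2@[18:19]
pos 20 'c': at 2 (fail-walked)
pos 21 'b': at 3  ** P0@[21:21],P1@[20:21]
pos 22 'a': at 8
pos 23 'c': at 2 (fail-walked)
pos 24 'a': at 10 (fail-walked)
pos 25 'b': at 11  ** P0@[25:25]
pos 26 'c': at 12  ** P2@[25:26]
pos 27 'b': at 3 (fail-walked)  ** P0@[27:27],P1@[26:27]

Matches: [[1,0],[1,1],[2,2],[2,5],[3,0],[3,1],[5,0],[5,4],[9,0],[10,2],[11,0],[11,1],[12,2],[12,5],[13,0],[13,1],[14,2],[14,5],[16,0],[16,1],[16,3],[18,0],[18,4],[19,2],[21,0],[21,1],[25,0],[26,2],[27,0],[27,1]]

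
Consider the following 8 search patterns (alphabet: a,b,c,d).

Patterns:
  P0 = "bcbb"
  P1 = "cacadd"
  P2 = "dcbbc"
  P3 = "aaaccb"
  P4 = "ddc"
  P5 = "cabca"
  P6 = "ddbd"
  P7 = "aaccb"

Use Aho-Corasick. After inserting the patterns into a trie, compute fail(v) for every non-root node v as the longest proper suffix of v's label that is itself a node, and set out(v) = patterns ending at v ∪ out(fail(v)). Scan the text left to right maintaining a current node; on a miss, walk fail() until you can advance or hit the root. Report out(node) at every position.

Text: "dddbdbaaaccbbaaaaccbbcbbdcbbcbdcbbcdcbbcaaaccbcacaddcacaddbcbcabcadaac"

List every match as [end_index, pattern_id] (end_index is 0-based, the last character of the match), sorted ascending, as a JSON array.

Build:
Trie (insert patterns):
  n0 'ε': a→16 b→1 c→5 d→11
  n1 'b': c→2
  n2 'bc': b→3
  n3 'bcb': b→4
  n4 'bcbb': ·  [P0 ends]
  n5 'c': a→6
  n6 'ca': b→24 c→7
  n7 'cac': a→8
  n8 'caca': d→9
  n9 'cacad': d→10
  n10 'cacadd': ·  [P1 ends]
  n11 'd': c→12 d→22
  n12 'dc': b→13
  n13 'dcb': b→14
  n14 'dcbb': c→15
  n15 'dcbbc': ·  [P2 ends]
  n16 'a': a→17
  n17 'aa': a→18 c→29
  n18 'aaa': c→19
  n19 'aaac': c→20
  n20 'aaacc': b→21
  n21 'aaaccb': ·  [P3 ends]
  n22 'dd': b→27 c→23
  n23 'ddc': ·  [P4 ends]
  n24 'cab': c→25
  n25 'cabc': a→26
  n26 'cabca': ·  [P5 ends]
  n27 'ddb': d→28
  n28 'ddbd': ·  [P6 ends]
  n29 'aac': c→30
  n30 'aacc': b→31
  n31 'aaccb': ·  [P7 ends]

BFS fail/out derivation:
  n1('b'): parent n0 fail=0; on 'b' 0 → fail=0;  out ∅∪∅=∅
  n5('c'): parent n0 fail=0; on 'c' 0 → fail=0;  out ∅∪∅=∅
  n11('d'): parent n0 fail=0; on 'd' 0 → fail=0;  out ∅∪∅=∅
  n16('a'): parent n0 fail=0; on 'a' 0 → fail=0;  out ∅∪∅=∅
  n2('bc'): parent n1 fail=0; on 'c' 0 → fail=5;  out ∅∪∅=∅
  n6('ca'): parent n5 fail=0; on 'a' 0 → fail=16;  out ∅∪∅=∅
  n12('dc'): parent n11 fail=0; on 'c' 0 → fail=5;  out ∅∪∅=∅
  n17('aa'): parent n16 fail=0; on 'a' 0 → fail=16;  out ∅∪∅=∅
  n22('dd'): parent n11 fail=0; on 'd' 0 → fail=11;  out ∅∪∅=∅
  n3('bcb'): parent n2 fail=5; on 'b' 5→0 → fail=1;  out ∅∪∅=∅
  n7('cac'): parent n6 fail=16; on 'c' 16→0 → fail=5;  out ∅∪∅=∅
  n13('dcb'): parent n12 fail=5; on 'b' 5→0 → fail=1;  out ∅∪∅=∅
  n18('aaa'): parent n17 fail=16; on 'a' 16 → fail=17;  out ∅∪∅=∅
  n23('ddc'): parent n22 fail=11; on 'c' 11 → fail=12;  out {4}∪∅={4}
  n24('cab'): parent n6 fail=16; on 'b' 16→0 → fail=1;  out ∅∪∅=∅
  n27('ddb'): parent n22 fail=11; on 'b' 11→0 → fail=1;  out ∅∪∅=∅
  n29('aac'): parent n17 fail=16; on 'c' 16→0 → fail=5;  out ∅∪∅=∅
  n4('bcbb'): parent n3 fail=1; on 'b' 1→0 → fail=1;  out {0}∪∅={0}
  n8('caca'): parent n7 fail=5; on 'a' 5 → fail=6;  out ∅∪∅=∅
  n14('dcbb'): parent n13 fail=1; on 'b' 1→0 → fail=1;  out ∅∪∅=∅
  n19('aaac'): parent n18 fail=17; on 'c' 17 → fail=29;  out ∅∪∅=∅
  n25('cabc'): parent n24 fail=1; on 'c' 1 → fail=2;  out ∅∪∅=∅
  n28('ddbd'): parent n27 fail=1; on 'd' 1→0 → fail=11;  out {6}∪∅={6}
  n30('aacc'): parent n29 fail=5; on 'c' 5→0 → fail=5;  out ∅∪∅=∅
  n9('cacad'): parent n8 fail=6; on 'd' 6→16→0 → fail=11;  out ∅∪∅=∅
  n15('dcbbc'): parent n14 fail=1; on 'c' 1 → fail=2;  out {2}∪∅={2}
  n20('aaacc'): parent n19 fail=29; on 'c' 29 → fail=30;  out ∅∪∅=∅
  n26('cabca'): parent n25 fail=2; on 'a' 2→5 → fail=6;  out {5}∪∅={5}
  n31('aaccb'): parent n30 fail=5; on 'b' 5→0 → fail=1;  out {7}∪∅={7}
  n10('cacadd'): parent n9 fail=11; on 'd' 11 → fail=22;  out {1}∪∅={1}
  n21('aaaccb'): parent n20 fail=30; on 'b' 30 → fail=31;  out {3}∪{7}={3,7}

Text stream:
pos 0 'd': at 11
pos 1 'd': at 22
pos 2 'd': at 22 (via fail)
pos 3 'b': at 27
pos 4 'd': at 28  emit P6@[1:4]
pos 5 'b': at 1 (via fail)
pos 6 'a': at 16 (via fail)
pos 7 'a': at 17
pos 8 'a': at 18
pos 9 'c': at 19
pos 10 'c': at 20
pos 11 'b': at 21  emit P3@[6:11],P7@[7:11]
pos 12 'b': at 1 (via fail)
pos 13 'a': at 16 (via fail)
pos 14 'a': at 17
pos 15 'a': at 18
pos 16 'a': at 18 (via fail)
pos 17 'c': at 19
pos 18 'c': at 20
pos 19 'b': at 21  emit P3@[14:19],P7@[15:19]
pos 20 'b': at 1 (via fail)
pos 21 'c': at 2
pos 22 'b': at 3
pos 23 'b': at 4  emit P0@[20:23]
pos 24 'd': at 11 (via fail)
pos 25 'c': at 12
pos 26 'b': at 13
pos 27 'b': at 14
pos 28 'c': at 15  emit P2@[24:28]
pos 29 'b': at 3 (via fail)
pos 30 'd': at 11 (via fail)
pos 31 'c': at 12
pos 32 'b': at 13
pos 33 'b': at 14
pos 34 'c': at 15  emit P2@[30:34]
pos 35 'd': at 11 (via fail)
pos 36 'c': at 12
pos 37 'b': at 13
pos 38 'b': at 14
pos 39 'c': at 15  emit P2@[35:39]
pos 40 'a': at 6 (via fail)
pos 41 'a': at 17 (via fail)
pos 42 'a': at 18
pos 43 'c': at 19
pos 44 'c': at 20
pos 45 'b': at 21  emit P3@[40:45],P7@[41:45]
pos 46 'c': at 2 (via fail)
pos 47 'a': at 6 (via fail)
pos 48 'c': at 7
pos 49 'a': at 8
pos 50 'd': at 9
pos 51 'd': at 10  emit P1@[46:51]
pos 52 'c': at 23 (via fail)  emit P4@[50:52]
pos 53 'a': at 6 (via fail)
pos 54 'c': at 7
pos 55 'a': at 8
pos 56 'd': at 9
pos 57 'd': at 10  emit P1@[52:57]
pos 58 'b': at 27 (via fail)
pos 59 'c': at 2 (via fail)
pos 60 'b': at 3
pos 61 'c': at 2 (via fail)
pos 62 'a': at 6 (via fail)
pos 63 'b': at 24
pos 64 'c': at 25
pos 65 'a': at 26  emit P5@[61:65]
pos 66 'd': at 11 (via fail)
pos 67 'a': at 16 (via fail)
pos 68 'a': at 17
pos 69 'c': at 29

All matches (sorted): [[4,6],[11,3],[11,7],[19,3],[19,7],[23,0],[28,2],[34,2],[39,2],[45,3],[45,7],[51,1],[52,4],[57,1],[65,5]]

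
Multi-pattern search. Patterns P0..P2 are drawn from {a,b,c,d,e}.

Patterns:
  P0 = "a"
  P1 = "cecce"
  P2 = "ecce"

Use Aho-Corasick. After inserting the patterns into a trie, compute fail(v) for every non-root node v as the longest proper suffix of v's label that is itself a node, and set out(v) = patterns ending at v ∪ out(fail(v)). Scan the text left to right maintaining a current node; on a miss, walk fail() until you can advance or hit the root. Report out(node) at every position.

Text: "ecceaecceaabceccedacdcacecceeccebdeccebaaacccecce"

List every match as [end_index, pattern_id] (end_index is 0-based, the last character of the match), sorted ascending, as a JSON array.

Construct AC machine:
Trie nodes:
  0='ε' goto a→1 c→2 e→7
  1='a' goto ·  ←P0
  2='c' goto e→3
  3='ce' goto c→4
  4='cec' goto c→5
  5='cecc' goto e→6
  6='cecce' goto ·  ←P1
  7='e' goto c→8
  8='ec' goto c→9
  9='ecc' goto e→10
  10='ecce' goto ·  ←P2

Failure links (BFS by depth):
  fail(1) 'a': from fail(0)=0 chase 'a': 0 ⇒ 0;  out={0}∪out(0)={0}
  fail(2) 'c': from fail(0)=0 chase 'c': 0 ⇒ 0;  out=∅∪out(0)=∅
  fail(7) 'e': from fail(0)=0 chase 'e': 0 ⇒ 0;  out=∅∪out(0)=∅
  fail(3) 'ce': from fail(2)=0 chase 'e': 0 ⇒ 7;  out=∅∪out(7)=∅
  fail(8) 'ec': from fail(7)=0 chase 'c': 0 ⇒ 2;  out=∅∪out(2)=∅
  fail(4) 'cec': from fail(3)=7 chase 'c': 7 ⇒ 8;  out=∅∪out(8)=∅
  fail(9) 'ecc': from fail(8)=2 chase 'c': 2→0 ⇒ 2;  out=∅∪out(2)=∅
  fail(5) 'cecc': from fail(4)=8 chase 'c': 8 ⇒ 9;  out=∅∪out(9)=∅
  fail(10) 'ecce': from fail(9)=2 chase 'e': 2 ⇒ 3;  out={2}∪out(3)={2}
  fail(6) 'cecce': from fail(5)=9 chase 'e': 9 ⇒ 10;  out={1}∪out(10)={1,2}

Scan:
i=0 'e': node 0→7
i=1 'c': node 7→8
i=2 'c': node 8→9
i=3 'e': node 9→10  emit P2@[0:3]
i=4 'a': node 10→1 (fail-walked)  emit P0@[4:4]
i=5 'e': node 1→7 (fail-walked)
i=6 'c': node 7→8
i=7 'c': node 8→9
i=8 'e': node 9→10  emit P2@[5:8]
i=9 'a': node 10→1 (fail-walked)  emit P0@[9:9]
i=10 'a': node 1→1 (fail-walked)  emit P0@[10:10]
i=11 'b': node 1→0 (fail-walked)
i=12 'c': node 0→2
i=13 'e': node 2→3
i=14 'c': node 3→4
i=15 'c': node 4→5
i=16 'e': node 5→6  emit P1@[12:16],P2@[13:16]
i=17 'd': node 6→0 (fail-walked)
i=18 'a': node 0→1  emit P0@[18:18]
i=19 'c': node 1→2 (fail-walked)
i=20 'd': node 2→0 (fail-walked)
i=21 'c': node 0→2
i=22 'a': node 2→1 (fail-walked)  emit P0@[22:22]
i=23 'c': node 1→2 (fail-walked)
i=24 'e': node 2→3
i=25 'c': node 3→4
i=26 'c': node 4→5
i=27 'e': node 5→6  emit P1@[23:27],P2@[24:27]
i=28 'e': node 6→7 (fail-walked)
i=29 'c': node 7→8
i=30 'c': node 8→9
i=31 'e': node 9→10  emit P2@[28:31]
i=32 'b': node 10→0 (fail-walked)
i=33 'd': node 0→0
i=34 'e': node 0→7
i=35 'c': node 7→8
i=36 'c': node 8→9
i=37 'e': node 9→10  emit P2@[34:37]
i=38 'b': node 10→0 (fail-walked)
i=39 'a': node 0→1  emit P0@[39:39]
i=40 'a': node 1→1 (fail-walked)  emit P0@[40:40]
i=41 'a': node 1→1 (fail-walked)  emit P0@[41:41]
i=42 'c': node 1→2 (fail-walked)
i=43 'c': node 2→2 (fail-walked)
i=44 'c': node 2→2 (fail-walked)
i=45 'e': node 2→3
i=46 'c': node 3→4
i=47 'c': node 4→5
i=48 'e': node 5→6  emit P1@[44:48],P2@[45:48]

Result: [[3,2],[4,0],[8,2],[9,0],[10,0],[16,1],[16,2],[18,0],[22,0],[27,1],[27,2],[31,2],[37,2],[39,0],[40,0],[41,0],[48,1],[48,2]]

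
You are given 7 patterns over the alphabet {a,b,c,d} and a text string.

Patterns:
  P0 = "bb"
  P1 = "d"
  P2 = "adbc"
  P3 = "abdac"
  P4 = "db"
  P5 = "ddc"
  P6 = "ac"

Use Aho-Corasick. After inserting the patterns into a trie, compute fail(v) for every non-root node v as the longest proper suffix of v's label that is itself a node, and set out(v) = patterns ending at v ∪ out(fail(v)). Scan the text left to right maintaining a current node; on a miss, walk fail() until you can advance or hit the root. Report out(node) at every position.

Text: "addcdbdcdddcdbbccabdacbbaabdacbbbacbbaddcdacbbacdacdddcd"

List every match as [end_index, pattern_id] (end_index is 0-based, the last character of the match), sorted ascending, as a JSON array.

Construct AC machine:
Trie nodes:
  n0 'ε': a→4 b→1 d→3
  n1 'b': b→2
  n2 'bb': ·  ←P0
  n3 'd': b→12 d→13  ←P1
  n4 'a': b→8 c→15 d→5
  n5 'ad': b→6
  n6 'adb': c→7
  n7 'adbc': ·  ←P2
  n8 'ab': d→9
  n9 'abd': a→10
  n10 'abda': c→11
  n11 'abdac': ·  ←P3
  n12 'db': ·  ←P4
  n13 'dd': c→14
  n14 'ddc': ·  ←P5
  n15 'ac': ·  ←P6

Failure links (BFS by depth):
  n1('b'): parent n0 fail=0; on 'b' 0 → fail=0;  out ∅∪∅=∅
  n3('d'): parent n0 fail=0; on 'd' 0 → fail=0;  out {1}∪∅={1}
  n4('a'): parent n0 fail=0; on 'a' 0 → fail=0;  out ∅∪∅=∅
  n2('bb'): parent n1 fail=0; on 'b' 0 → fail=1;  out {0}∪∅={0}
  n5('ad'): parent n4 fail=0; on 'd' 0 → fail=3;  out ∅∪{1}={1}
  n8('ab'): parent n4 fail=0; on 'b' 0 → fail=1;  out ∅∪∅=∅
  n12('db'): parent n3 fail=0; on 'b' 0 → fail=1;  out {4}∪∅={4}
  n13('dd'): parent n3 fail=0; on 'd' 0 → fail=3;  out ∅∪{1}={1}
  n15('ac'): parent n4 fail=0; on 'c' 0 → fail=0;  out {6}∪∅={6}
  n6('adb'): parent n5 fail=3; on 'b' 3 → fail=12;  out ∅∪{4}={4}
  n9('abd'): parent n8 fail=1; on 'd' 1→0 → fail=3;  out ∅∪{1}={1}
  n14('ddc'): parent n13 fail=3; on 'c' 3→0 → fail=0;  out {5}∪∅={5}
  n7('adbc'): parent n6 fail=12; on 'c' 12→1→0 → fail=0;  out {2}∪∅={2}
  n10('abda'): parent n9 fail=3; on 'a' 3→0 → fail=4;  out ∅∪∅=∅
  n11('abdac'): parent n10 fail=4; on 'c' 4 → fail=15;  out {3}∪{6}={3,6}

Scan:
[0] read 'a'  n0⇒n4
[1] read 'd'  n4⇒n5  → match P1@[1:1]
[2] read 'd'  n5⇒n13 (via fail)  → match P1@[2:2]
[3] read 'c'  n13⇒n14  → match P5@[1:3]
[4] read 'd'  n14⇒n3 (via fail)  → match P1@[4:4]
[5] read 'b'  n3⇒n12  → match P4@[4:5]
[6] read 'd'  n12⇒n3 (via fail)  → match P1@[6:6]
[7] read 'c'  n3⇒n0 (via fail)
[8] read 'd'  n0⇒n3  → match P1@[8:8]
[9] read 'd'  n3⇒n13  → match P1@[9:9]
[10] read 'd'  n13⇒n13 (via fail)  → match P1@[10:10]
[11] read 'c'  n13⇒n14  → match P5@[9:11]
[12] read 'd'  n14⇒n3 (via fail)  → match P1@[12:12]
[13] read 'b'  n3⇒n12  → match P4@[12:13]
[14] read 'b'  n12⇒n2 (via fail)  → match P0@[13:14]
[15] read 'c'  n2⇒n0 (via fail)
[16] read 'c'  n0⇒n0
[17] read 'a'  n0⇒n4
[18] read 'b'  n4⇒n8
[19] read 'd'  n8⇒n9  → match P1@[19:19]
[20] read 'a'  n9⇒n10
[21] read 'c'  n10⇒n11  → match P3@[17:21],P6@[20:21]
[22] read 'b'  n11⇒n1 (via fail)
[23] read 'b'  n1⇒n2  → match P0@[22:23]
[24] read 'a'  n2⇒n4 (via fail)
[25] read 'a'  n4⇒n4 (via fail)
[26] read 'b'  n4⇒n8
[27] read 'd'  n8⇒n9  → match P1@[27:27]
[28] read 'a'  n9⇒n10
[29] read 'c'  n10⇒n11  → match P3@[25:29],P6@[28:29]
[30] read 'b'  n11⇒n1 (via fail)
[31] read 'b'  n1⇒n2  → match P0@[30:31]
[32] read 'b'  n2⇒n2 (via fail)  → match P0@[31:32]
[33] read 'a'  n2⇒n4 (via fail)
[34] read 'c'  n4⇒n15  → match P6@[33:34]
[35] read 'b'  n15⇒n1 (via fail)
[36] read 'b'  n1⇒n2  → match P0@[35:36]
[37] read 'a'  n2⇒n4 (via fail)
[38] read 'd'  n4⇒n5  → match P1@[38:38]
[39] read 'd'  n5⇒n13 (via fail)  → match P1@[39:39]
[40] read 'c'  n13⇒n14  → match P5@[38:40]
[41] read 'd'  n14⇒n3 (via fail)  → match P1@[41:41]
[42] read 'a'  n3⇒n4 (via fail)
[43] read 'c'  n4⇒n15  → match P6@[42:43]
[44] read 'b'  n15⇒n1 (via fail)
[45] read 'b'  n1⇒n2  → match P0@[44:45]
[46] read 'a'  n2⇒n4 (via fail)
[47] read 'c'  n4⇒n15  → match P6@[46:47]
[48] read 'd'  n15⇒n3 (via fail)  → match P1@[48:48]
[49] read 'a'  n3⇒n4 (via fail)
[50] read 'c'  n4⇒n15  → match P6@[49:50]
[51] read 'd'  n15⇒n3 (via fail)  → match P1@[51:51]
[52] read 'd'  n3⇒n13  → match P1@[52:52]
[53] read 'd'  n13⇒n13 (via fail)  → match P1@[53:53]
[54] read 'c'  n13⇒n14  → match P5@[52:54]
[55] read 'd'  n14⇒n3 (via fail)  → match P1@[55:55]

Matches: [[1,1],[2,1],[3,5],[4,1],[5,4],[6,1],[8,1],[9,1],[10,1],[11,5],[12,1],[13,4],[14,0],[19,1],[21,3],[21,6],[23,0],[27,1],[29,3],[29,6],[31,0],[32,0],[34,6],[36,0],[38,1],[39,1],[40,5],[41,1],[43,6],[45,0],[47,6],[48,1],[50,6],[51,1],[52,1],[53,1],[54,5],[55,1]]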